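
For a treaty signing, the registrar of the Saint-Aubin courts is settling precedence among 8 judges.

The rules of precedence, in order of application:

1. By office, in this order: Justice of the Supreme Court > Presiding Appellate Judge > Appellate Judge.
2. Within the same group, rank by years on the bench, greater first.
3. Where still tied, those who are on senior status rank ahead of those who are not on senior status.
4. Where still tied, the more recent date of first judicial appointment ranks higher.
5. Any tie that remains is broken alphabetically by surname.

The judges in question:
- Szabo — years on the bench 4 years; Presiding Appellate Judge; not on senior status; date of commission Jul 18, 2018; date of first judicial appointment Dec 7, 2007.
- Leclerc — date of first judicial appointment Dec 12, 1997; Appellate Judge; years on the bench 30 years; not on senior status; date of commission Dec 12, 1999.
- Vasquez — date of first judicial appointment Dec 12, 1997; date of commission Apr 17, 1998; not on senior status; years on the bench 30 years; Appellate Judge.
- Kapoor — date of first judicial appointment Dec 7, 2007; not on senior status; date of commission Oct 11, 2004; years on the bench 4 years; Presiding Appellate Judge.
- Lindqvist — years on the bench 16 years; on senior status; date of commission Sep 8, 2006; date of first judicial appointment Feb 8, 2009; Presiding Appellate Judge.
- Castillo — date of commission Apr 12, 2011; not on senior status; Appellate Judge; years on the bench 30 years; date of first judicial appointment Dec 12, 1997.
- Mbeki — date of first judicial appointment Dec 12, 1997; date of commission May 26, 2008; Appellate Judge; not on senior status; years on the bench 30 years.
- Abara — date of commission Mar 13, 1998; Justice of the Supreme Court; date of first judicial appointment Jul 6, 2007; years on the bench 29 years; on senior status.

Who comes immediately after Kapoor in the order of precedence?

By office: Abara (Justice of the Supreme Court); then Lindqvist, Kapoor and Szabo (Presiding Appellate Judge); then Castillo, Leclerc, Mbeki and Vasquez (Appellate Judge).
Among Lindqvist, Kapoor and Szabo, by years on the bench (higher first): Lindqvist (16 years) before Kapoor and Szabo (4 years).
Kapoor and Szabo are each not on senior status, so the next rule applies.
Kapoor and Szabo both have date of first judicial appointment Dec 7, 2007, so the next rule applies.
Among Kapoor and Szabo, alphabetically by surname: Kapoor before Szabo.
Castillo, Leclerc, Mbeki and Vasquez all have years on the bench 30 years, so the next rule applies.
Castillo, Leclerc, Mbeki and Vasquez are each not on senior status, so the next rule applies.
Castillo, Leclerc, Mbeki and Vasquez all have date of first judicial appointment Dec 12, 1997, so the next rule applies.
Among Castillo, Leclerc, Mbeki and Vasquez, alphabetically by surname: Castillo before Leclerc before Mbeki before Vasquez.
Order: Abara, Lindqvist, Kapoor, Szabo, Castillo, Leclerc, Mbeki, Vasquez.

Szabo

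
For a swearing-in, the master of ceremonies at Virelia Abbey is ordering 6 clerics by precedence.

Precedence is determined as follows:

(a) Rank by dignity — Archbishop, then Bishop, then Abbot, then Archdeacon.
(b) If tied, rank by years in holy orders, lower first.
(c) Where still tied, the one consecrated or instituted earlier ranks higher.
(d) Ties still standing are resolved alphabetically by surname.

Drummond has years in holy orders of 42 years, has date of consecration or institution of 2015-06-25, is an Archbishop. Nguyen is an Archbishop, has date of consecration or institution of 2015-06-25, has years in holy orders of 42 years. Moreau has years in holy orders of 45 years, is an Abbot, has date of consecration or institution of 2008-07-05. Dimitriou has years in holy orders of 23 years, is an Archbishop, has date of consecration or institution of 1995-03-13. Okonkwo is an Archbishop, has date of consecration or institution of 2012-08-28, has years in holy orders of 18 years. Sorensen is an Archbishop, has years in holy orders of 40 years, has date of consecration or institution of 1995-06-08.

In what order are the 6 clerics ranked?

By dignity: Okonkwo, Dimitriou, Sorensen, Drummond and Nguyen (Archbishop); then Moreau (Abbot).
Among Okonkwo, Dimitriou, Sorensen, Drummond and Nguyen, by years in holy orders (lower first): Okonkwo (18 years) before Dimitriou (23 years) before Sorensen (40 years) before Drummond and Nguyen (42 years).
Drummond and Nguyen both have date of consecration or institution 2015-06-25, so the next rule applies.
Among Drummond and Nguyen, alphabetically by surname: Drummond before Nguyen.
Full order: Okonkwo, Dimitriou, Sorensen, Drummond, Nguyen, Moreau.

Okonkwo, Dimitriou, Sorensen, Drummond, Nguyen, Moreau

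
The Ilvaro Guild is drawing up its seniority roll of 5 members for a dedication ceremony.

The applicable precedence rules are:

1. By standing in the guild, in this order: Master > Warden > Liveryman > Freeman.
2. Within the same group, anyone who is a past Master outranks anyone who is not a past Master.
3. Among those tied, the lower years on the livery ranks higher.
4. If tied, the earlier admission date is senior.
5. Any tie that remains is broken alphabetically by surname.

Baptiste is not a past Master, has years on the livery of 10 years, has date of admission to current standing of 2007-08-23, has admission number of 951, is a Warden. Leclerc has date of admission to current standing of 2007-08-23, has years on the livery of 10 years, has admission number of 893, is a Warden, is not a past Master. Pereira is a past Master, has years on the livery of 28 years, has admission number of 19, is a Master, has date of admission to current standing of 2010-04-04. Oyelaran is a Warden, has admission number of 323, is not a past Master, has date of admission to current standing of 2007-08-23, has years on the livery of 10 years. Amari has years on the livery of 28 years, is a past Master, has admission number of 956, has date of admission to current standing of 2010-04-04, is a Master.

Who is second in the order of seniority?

Pereira

By standing in the guild: Amari and Pereira (Master); then Baptiste, Leclerc and Oyelaran (Warden).
Amari and Pereira are each a past Master, so the next rule applies.
Amari and Pereira both have years on the livery 28 years, so the next rule applies.
Amari and Pereira both have date of admission to current standing 2010-04-04, so the next rule applies.
Among Amari and Pereira, alphabetically by surname: Amari before Pereira.
Baptiste, Leclerc and Oyelaran are each not a past Master, so the next rule applies.
Baptiste, Leclerc and Oyelaran all have years on the livery 10 years, so the next rule applies.
Baptiste, Leclerc and Oyelaran all have date of admission to current standing 2007-08-23, so the next rule applies.
Among Baptiste, Leclerc and Oyelaran, alphabetically by surname: Baptiste before Leclerc before Oyelaran.
Order: Amari, Pereira, Baptiste, Leclerc, Oyelaran.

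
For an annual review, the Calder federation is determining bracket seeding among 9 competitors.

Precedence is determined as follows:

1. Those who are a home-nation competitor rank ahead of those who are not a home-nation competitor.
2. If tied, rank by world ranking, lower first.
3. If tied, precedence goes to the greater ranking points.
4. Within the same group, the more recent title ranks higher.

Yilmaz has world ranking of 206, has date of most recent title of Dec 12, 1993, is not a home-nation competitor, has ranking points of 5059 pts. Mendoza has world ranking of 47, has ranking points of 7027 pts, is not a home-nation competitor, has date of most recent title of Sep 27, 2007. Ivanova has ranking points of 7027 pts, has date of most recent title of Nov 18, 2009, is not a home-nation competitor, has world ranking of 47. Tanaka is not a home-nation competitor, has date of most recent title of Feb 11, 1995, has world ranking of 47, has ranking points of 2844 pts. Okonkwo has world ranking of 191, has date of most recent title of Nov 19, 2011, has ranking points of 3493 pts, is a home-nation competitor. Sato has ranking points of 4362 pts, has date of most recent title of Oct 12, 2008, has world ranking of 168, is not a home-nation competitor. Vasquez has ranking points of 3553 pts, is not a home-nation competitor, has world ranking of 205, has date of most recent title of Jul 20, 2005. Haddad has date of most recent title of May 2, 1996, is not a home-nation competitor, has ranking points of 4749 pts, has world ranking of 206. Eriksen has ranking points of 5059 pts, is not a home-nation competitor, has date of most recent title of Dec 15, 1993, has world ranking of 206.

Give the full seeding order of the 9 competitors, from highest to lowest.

Okonkwo, Ivanova, Mendoza, Tanaka, Sato, Vasquez, Eriksen, Yilmaz, Haddad

By the first rule: Okonkwo (a home-nation competitor); then Ivanova, Mendoza, Tanaka, Sato, Vasquez, Eriksen, Yilmaz and Haddad (each not a home-nation competitor).
Among Ivanova, Mendoza, Tanaka, Sato, Vasquez, Eriksen, Yilmaz and Haddad, by world ranking (lower first): Ivanova, Mendoza and Tanaka (47) before Sato (168) before Vasquez (205) before Eriksen, Yilmaz and Haddad (206).
Among Ivanova, Mendoza and Tanaka, by ranking points (higher first): Ivanova and Mendoza (7027 pts) before Tanaka (2844 pts).
Among Ivanova and Mendoza, by date of most recent title (later first): Ivanova (Nov 18, 2009) before Mendoza (Sep 27, 2007).
Among Eriksen, Yilmaz and Haddad, by ranking points (higher first): Eriksen and Yilmaz (5059 pts) before Haddad (4749 pts).
Among Eriksen and Yilmaz, by date of most recent title (later first): Eriksen (Dec 15, 1993) before Yilmaz (Dec 12, 1993).
Full order: Okonkwo, Ivanova, Mendoza, Tanaka, Sato, Vasquez, Eriksen, Yilmaz, Haddad.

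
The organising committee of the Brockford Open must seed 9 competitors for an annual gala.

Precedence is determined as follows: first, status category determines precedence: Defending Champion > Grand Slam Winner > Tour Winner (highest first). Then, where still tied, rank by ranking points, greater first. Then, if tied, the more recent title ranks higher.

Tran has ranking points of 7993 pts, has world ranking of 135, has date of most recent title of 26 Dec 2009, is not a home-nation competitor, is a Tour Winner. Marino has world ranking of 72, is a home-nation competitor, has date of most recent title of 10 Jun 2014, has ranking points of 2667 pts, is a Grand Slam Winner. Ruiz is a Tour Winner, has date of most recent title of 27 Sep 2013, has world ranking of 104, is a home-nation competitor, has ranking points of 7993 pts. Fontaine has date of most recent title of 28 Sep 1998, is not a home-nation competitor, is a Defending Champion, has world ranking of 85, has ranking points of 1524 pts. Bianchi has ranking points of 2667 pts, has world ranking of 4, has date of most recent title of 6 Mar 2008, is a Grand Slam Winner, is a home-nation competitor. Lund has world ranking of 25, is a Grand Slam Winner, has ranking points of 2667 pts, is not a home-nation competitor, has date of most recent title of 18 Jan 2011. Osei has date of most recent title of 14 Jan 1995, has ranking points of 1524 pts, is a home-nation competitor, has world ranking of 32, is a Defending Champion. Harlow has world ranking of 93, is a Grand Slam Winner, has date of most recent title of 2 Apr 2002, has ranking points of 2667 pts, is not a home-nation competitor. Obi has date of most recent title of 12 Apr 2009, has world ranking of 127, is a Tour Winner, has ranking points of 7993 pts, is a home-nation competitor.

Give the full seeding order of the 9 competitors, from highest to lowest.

By status category: Fontaine and Osei (Defending Champion); then Marino, Lund, Bianchi and Harlow (Grand Slam Winner); then Ruiz, Tran and Obi (Tour Winner).
Fontaine and Osei both have ranking points 1524 pts, so the next rule applies.
Among Fontaine and Osei, by date of most recent title (later first): Fontaine (28 Sep 1998) before Osei (14 Jan 1995).
Marino, Lund, Bianchi and Harlow all have ranking points 2667 pts, so the next rule applies.
Among Marino, Lund, Bianchi and Harlow, by date of most recent title (later first): Marino (10 Jun 2014) before Lund (18 Jan 2011) before Bianchi (6 Mar 2008) before Harlow (2 Apr 2002).
Ruiz, Tran and Obi all have ranking points 7993 pts, so the next rule applies.
Among Ruiz, Tran and Obi, by date of most recent title (later first): Ruiz (27 Sep 2013) before Tran (26 Dec 2009) before Obi (12 Apr 2009).
Full order: Fontaine, Osei, Marino, Lund, Bianchi, Harlow, Ruiz, Tran, Obi.

Fontaine, Osei, Marino, Lund, Bianchi, Harlow, Ruiz, Tran, Obi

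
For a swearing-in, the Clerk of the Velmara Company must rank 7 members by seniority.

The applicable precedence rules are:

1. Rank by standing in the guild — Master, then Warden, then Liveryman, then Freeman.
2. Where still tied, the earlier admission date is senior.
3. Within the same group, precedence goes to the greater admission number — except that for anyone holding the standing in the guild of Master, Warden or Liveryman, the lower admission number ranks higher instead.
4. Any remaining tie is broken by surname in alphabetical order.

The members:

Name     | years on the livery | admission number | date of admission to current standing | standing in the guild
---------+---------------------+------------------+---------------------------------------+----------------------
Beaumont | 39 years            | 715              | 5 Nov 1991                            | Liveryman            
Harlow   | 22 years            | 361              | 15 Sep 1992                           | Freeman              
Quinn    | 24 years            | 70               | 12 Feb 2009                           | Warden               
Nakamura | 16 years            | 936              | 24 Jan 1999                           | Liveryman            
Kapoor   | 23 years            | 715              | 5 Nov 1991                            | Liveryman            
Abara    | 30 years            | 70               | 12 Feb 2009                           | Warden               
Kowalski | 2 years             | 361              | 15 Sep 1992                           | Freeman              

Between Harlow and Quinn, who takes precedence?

Quinn

By standing in the guild: Abara and Quinn (Warden); then Beaumont, Kapoor and Nakamura (Liveryman); then Harlow and Kowalski (Freeman).
Abara and Quinn both have date of admission to current standing 12 Feb 2009, so the next rule applies.
Abara and Quinn both have admission number 70, so the next rule applies.
Among Abara and Quinn, alphabetically by surname: Abara before Quinn.
Among Beaumont, Kapoor and Nakamura, by date of admission to current standing (earlier first): Beaumont and Kapoor (5 Nov 1991) before Nakamura (24 Jan 1999).
Beaumont and Kapoor both have admission number 715, so the next rule applies.
Among Beaumont and Kapoor, alphabetically by surname: Beaumont before Kapoor.
Harlow and Kowalski both have date of admission to current standing 15 Sep 1992, so the next rule applies.
Harlow and Kowalski both have admission number 361, so the next rule applies.
Among Harlow and Kowalski, alphabetically by surname: Harlow before Kowalski.
So Quinn takes precedence.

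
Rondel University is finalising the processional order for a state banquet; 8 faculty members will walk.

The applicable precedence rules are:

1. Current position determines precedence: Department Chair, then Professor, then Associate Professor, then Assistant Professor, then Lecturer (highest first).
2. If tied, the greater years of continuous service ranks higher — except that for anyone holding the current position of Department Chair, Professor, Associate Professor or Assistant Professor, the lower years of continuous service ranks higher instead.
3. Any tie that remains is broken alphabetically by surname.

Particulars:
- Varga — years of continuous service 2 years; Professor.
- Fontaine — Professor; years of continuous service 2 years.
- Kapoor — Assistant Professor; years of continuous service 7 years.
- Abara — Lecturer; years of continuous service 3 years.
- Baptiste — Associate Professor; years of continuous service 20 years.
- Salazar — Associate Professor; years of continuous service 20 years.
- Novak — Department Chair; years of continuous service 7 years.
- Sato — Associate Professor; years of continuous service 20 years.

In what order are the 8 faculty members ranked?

Novak, Fontaine, Varga, Baptiste, Salazar, Sato, Kapoor, Abara

By current position: Novak (Department Chair); then Fontaine and Varga (Professor); then Baptiste, Salazar and Sato (Associate Professor); then Kapoor (Assistant Professor); then Abara (Lecturer).
Fontaine and Varga both have years of continuous service 2 years, so the next rule applies.
Among Fontaine and Varga, alphabetically by surname: Fontaine before Varga.
Baptiste, Salazar and Sato all have years of continuous service 20 years, so the next rule applies.
Among Baptiste, Salazar and Sato, alphabetically by surname: Baptiste before Salazar before Sato.
Full order: Novak, Fontaine, Varga, Baptiste, Salazar, Sato, Kapoor, Abara.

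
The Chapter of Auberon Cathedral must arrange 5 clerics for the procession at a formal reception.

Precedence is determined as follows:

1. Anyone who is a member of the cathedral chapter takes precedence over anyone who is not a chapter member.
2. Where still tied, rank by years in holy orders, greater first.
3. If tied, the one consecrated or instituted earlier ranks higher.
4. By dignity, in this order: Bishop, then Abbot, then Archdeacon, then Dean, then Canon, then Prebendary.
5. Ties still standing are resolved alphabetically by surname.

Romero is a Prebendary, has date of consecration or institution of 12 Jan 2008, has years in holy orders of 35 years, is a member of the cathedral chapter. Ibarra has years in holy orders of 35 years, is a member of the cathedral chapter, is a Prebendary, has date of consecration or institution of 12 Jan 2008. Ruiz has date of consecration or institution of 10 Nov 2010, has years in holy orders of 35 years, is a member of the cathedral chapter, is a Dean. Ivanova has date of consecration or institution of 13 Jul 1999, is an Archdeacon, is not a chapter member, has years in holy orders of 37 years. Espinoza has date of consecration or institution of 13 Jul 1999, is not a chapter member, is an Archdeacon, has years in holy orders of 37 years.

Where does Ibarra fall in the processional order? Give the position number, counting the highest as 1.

1

By the first rule: Ibarra, Romero and Ruiz (each a member of the cathedral chapter); then Espinoza and Ivanova (both not a chapter member).
Ibarra, Romero and Ruiz all have years in holy orders 35 years, so the next rule applies.
Among Ibarra, Romero and Ruiz, by date of consecration or institution (earlier first): Ibarra and Romero (12 Jan 2008) before Ruiz (10 Nov 2010).
Ibarra and Romero are each Prebendary, so the next rule applies.
Among Ibarra and Romero, alphabetically by surname: Ibarra before Romero.
Espinoza and Ivanova both have years in holy orders 37 years, so the next rule applies.
Espinoza and Ivanova both have date of consecration or institution 13 Jul 1999, so the next rule applies.
Espinoza and Ivanova are each Archdeacon, so the next rule applies.
Among Espinoza and Ivanova, alphabetically by surname: Espinoza before Ivanova.
Order: Ibarra, Romero, Ruiz, Espinoza, Ivanova. So position 1.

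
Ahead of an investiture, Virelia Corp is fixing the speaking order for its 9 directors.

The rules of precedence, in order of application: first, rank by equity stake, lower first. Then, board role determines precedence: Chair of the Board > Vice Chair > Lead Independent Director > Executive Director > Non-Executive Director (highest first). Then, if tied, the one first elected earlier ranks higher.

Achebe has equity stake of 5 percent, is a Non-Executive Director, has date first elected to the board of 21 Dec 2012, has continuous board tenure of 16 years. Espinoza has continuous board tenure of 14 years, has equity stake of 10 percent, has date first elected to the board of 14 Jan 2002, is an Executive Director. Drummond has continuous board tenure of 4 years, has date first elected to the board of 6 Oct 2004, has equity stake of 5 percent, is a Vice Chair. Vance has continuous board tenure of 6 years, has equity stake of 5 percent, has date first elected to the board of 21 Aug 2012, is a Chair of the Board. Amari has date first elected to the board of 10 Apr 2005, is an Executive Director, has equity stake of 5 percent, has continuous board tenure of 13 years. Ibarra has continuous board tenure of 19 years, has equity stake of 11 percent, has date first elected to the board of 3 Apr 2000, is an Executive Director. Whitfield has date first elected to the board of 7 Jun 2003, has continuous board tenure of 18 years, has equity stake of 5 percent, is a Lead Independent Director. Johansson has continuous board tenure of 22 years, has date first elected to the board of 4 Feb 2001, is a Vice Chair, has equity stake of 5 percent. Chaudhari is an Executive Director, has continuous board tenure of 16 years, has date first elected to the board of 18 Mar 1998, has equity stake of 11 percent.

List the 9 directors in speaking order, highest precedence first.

Vance, Johansson, Drummond, Whitfield, Amari, Achebe, Espinoza, Chaudhari, Ibarra

By equity stake (lower first): Vance, Johansson, Drummond, Whitfield, Amari and Achebe (each 5 percent); then Espinoza (10 percent); then Chaudhari and Ibarra (both 11 percent).
Among Vance, Johansson, Drummond, Whitfield, Amari and Achebe, by board role: Vance (Chair of the Board) before Johansson and Drummond (Vice Chair) before Whitfield (Lead Independent Director) before Amari (Executive Director) before Achebe (Non-Executive Director).
Among Johansson and Drummond, by date first elected to the board (earlier first): Johansson (4 Feb 2001) before Drummond (6 Oct 2004).
Chaudhari and Ibarra are each Executive Director, so the next rule applies.
Among Chaudhari and Ibarra, by date first elected to the board (earlier first): Chaudhari (18 Mar 1998) before Ibarra (3 Apr 2000).
Full order: Vance, Johansson, Drummond, Whitfield, Amari, Achebe, Espinoza, Chaudhari, Ibarra.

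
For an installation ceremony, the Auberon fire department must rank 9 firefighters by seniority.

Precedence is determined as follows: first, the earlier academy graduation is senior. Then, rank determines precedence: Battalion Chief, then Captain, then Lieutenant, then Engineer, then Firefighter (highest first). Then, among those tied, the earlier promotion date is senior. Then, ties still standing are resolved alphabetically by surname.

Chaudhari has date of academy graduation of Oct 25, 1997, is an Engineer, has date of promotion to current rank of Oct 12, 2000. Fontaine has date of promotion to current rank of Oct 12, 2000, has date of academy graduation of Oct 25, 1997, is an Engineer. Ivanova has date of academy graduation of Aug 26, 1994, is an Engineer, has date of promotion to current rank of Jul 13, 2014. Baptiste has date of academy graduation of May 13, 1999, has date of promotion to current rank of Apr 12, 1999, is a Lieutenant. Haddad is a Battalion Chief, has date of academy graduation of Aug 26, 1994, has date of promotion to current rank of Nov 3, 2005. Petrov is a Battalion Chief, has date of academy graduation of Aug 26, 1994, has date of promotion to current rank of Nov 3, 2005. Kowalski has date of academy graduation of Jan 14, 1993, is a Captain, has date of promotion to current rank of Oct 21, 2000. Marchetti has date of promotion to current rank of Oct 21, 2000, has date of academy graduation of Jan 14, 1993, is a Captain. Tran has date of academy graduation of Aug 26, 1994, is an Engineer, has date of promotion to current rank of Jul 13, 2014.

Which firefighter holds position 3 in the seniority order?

Haddad

By date of academy graduation (earlier first): Kowalski and Marchetti (both Jan 14, 1993); then Haddad, Petrov, Ivanova and Tran (each Aug 26, 1994); then Chaudhari and Fontaine (both Oct 25, 1997); then Baptiste (May 13, 1999).
Kowalski and Marchetti are each Captain, so the next rule applies.
Kowalski and Marchetti both have date of promotion to current rank Oct 21, 2000, so the next rule applies.
Among Kowalski and Marchetti, alphabetically by surname: Kowalski before Marchetti.
Among Haddad, Petrov, Ivanova and Tran, by rank: Haddad and Petrov (Battalion Chief) before Ivanova and Tran (Engineer).
Haddad and Petrov both have date of promotion to current rank Nov 3, 2005, so the next rule applies.
Among Haddad and Petrov, alphabetically by surname: Haddad before Petrov.
Ivanova and Tran both have date of promotion to current rank Jul 13, 2014, so the next rule applies.
Among Ivanova and Tran, alphabetically by surname: Ivanova before Tran.
Chaudhari and Fontaine are each Engineer, so the next rule applies.
Chaudhari and Fontaine both have date of promotion to current rank Oct 12, 2000, so the next rule applies.
Among Chaudhari and Fontaine, alphabetically by surname: Chaudhari before Fontaine.
Order: Kowalski, Marchetti, Haddad, Petrov, Ivanova, Tran, Chaudhari, Fontaine, Baptiste.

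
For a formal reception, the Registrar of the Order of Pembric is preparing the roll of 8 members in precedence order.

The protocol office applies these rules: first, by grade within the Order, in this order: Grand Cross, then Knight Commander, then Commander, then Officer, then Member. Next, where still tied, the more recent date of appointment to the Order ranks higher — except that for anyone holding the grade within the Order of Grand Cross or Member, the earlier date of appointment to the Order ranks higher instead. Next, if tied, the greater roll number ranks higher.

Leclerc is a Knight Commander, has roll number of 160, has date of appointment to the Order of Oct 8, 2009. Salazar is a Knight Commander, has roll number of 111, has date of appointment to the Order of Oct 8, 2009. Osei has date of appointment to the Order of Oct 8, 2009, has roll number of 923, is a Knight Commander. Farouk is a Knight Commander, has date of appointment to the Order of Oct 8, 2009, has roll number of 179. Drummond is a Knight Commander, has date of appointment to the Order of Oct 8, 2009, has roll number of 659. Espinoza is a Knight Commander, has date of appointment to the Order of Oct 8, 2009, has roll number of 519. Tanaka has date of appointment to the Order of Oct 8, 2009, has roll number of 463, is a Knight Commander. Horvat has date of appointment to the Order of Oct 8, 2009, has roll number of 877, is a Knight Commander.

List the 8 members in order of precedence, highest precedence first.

Osei, Horvat, Drummond, Espinoza, Tanaka, Farouk, Leclerc, Salazar

By grade within the Order: Osei, Horvat, Drummond, Espinoza, Tanaka, Farouk, Leclerc and Salazar (Knight Commander).
Osei, Horvat, Drummond, Espinoza, Tanaka, Farouk, Leclerc and Salazar all have date of appointment to the Order Oct 8, 2009, so the next rule applies.
Among Osei, Horvat, Drummond, Espinoza, Tanaka, Farouk, Leclerc and Salazar, by roll number (higher first): Osei (923) before Horvat (877) before Drummond (659) before Espinoza (519) before Tanaka (463) before Farouk (179) before Leclerc (160) before Salazar (111).
Full order: Osei, Horvat, Drummond, Espinoza, Tanaka, Farouk, Leclerc, Salazar.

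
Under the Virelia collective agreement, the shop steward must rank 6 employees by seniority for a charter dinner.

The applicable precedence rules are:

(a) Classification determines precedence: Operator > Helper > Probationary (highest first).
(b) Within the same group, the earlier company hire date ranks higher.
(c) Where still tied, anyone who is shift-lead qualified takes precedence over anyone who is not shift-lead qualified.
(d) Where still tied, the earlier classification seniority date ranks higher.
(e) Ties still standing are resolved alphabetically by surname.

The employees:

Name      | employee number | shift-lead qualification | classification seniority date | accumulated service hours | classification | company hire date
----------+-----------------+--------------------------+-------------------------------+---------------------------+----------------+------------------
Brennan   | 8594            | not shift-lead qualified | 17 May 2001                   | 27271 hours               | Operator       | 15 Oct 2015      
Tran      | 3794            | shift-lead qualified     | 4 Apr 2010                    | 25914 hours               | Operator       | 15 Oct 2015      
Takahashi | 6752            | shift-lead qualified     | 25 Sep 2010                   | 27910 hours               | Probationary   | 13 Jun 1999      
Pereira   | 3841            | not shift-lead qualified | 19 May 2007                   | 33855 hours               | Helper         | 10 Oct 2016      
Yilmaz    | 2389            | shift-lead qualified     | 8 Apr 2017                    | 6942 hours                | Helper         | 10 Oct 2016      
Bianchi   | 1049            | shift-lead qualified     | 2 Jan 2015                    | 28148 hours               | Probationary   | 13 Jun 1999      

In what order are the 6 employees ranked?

Tran, Brennan, Yilmaz, Pereira, Takahashi, Bianchi

By classification: Tran and Brennan (Operator); then Yilmaz and Pereira (Helper); then Takahashi and Bianchi (Probationary).
Tran and Brennan both have company hire date 15 Oct 2015, so the next rule applies.
Among Tran and Brennan, shift-lead qualified before not shift-lead qualified: Tran (shift-lead qualified) before Brennan (not shift-lead qualified).
Yilmaz and Pereira both have company hire date 10 Oct 2016, so the next rule applies.
Among Yilmaz and Pereira, shift-lead qualified before not shift-lead qualified: Yilmaz (shift-lead qualified) before Pereira (not shift-lead qualified).
Takahashi and Bianchi both have company hire date 13 Jun 1999, so the next rule applies.
Takahashi and Bianchi are each shift-lead qualified, so the next rule applies.
Among Takahashi and Bianchi, by classification seniority date (earlier first): Takahashi (25 Sep 2010) before Bianchi (2 Jan 2015).
Full order: Tran, Brennan, Yilmaz, Pereira, Takahashi, Bianchi.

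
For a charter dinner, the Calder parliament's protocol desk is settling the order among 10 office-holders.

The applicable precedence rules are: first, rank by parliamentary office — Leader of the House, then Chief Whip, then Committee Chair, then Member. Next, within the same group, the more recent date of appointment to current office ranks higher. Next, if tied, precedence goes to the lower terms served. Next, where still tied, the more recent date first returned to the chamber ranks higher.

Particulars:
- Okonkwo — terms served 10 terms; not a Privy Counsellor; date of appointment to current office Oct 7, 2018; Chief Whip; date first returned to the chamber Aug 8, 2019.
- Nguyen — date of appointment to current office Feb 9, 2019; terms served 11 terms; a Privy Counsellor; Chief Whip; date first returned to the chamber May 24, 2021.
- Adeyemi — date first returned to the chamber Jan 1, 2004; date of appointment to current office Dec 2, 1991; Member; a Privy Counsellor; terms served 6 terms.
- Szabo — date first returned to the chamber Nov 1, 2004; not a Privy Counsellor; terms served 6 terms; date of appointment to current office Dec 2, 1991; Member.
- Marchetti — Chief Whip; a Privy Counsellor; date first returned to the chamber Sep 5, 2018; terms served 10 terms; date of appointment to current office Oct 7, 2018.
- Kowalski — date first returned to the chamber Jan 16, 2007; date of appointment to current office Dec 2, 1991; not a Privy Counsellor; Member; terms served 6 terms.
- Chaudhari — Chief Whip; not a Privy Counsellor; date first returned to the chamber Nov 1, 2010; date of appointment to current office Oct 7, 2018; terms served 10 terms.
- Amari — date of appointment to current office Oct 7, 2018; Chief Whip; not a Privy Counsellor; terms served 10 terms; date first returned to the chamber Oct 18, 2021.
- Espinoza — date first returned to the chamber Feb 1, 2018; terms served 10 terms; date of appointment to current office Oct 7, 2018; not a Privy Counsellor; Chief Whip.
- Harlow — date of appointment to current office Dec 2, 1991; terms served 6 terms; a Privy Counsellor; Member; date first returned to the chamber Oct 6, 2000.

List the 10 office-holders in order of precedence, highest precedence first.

By parliamentary office: Nguyen, Amari, Okonkwo, Marchetti, Espinoza and Chaudhari (Chief Whip); then Kowalski, Szabo, Adeyemi and Harlow (Member).
Among Nguyen, Amari, Okonkwo, Marchetti, Espinoza and Chaudhari, by date of appointment to current office (later first): Nguyen (Feb 9, 2019) before Amari, Okonkwo, Marchetti, Espinoza and Chaudhari (Oct 7, 2018).
Amari, Okonkwo, Marchetti, Espinoza and Chaudhari all have terms served 10 terms, so the next rule applies.
Among Amari, Okonkwo, Marchetti, Espinoza and Chaudhari, by date first returned to the chamber (later first): Amari (Oct 18, 2021) before Okonkwo (Aug 8, 2019) before Marchetti (Sep 5, 2018) before Espinoza (Feb 1, 2018) before Chaudhari (Nov 1, 2010).
Kowalski, Szabo, Adeyemi and Harlow all have date of appointment to current office Dec 2, 1991, so the next rule applies.
Kowalski, Szabo, Adeyemi and Harlow all have terms served 6 terms, so the next rule applies.
Among Kowalski, Szabo, Adeyemi and Harlow, by date first returned to the chamber (later first): Kowalski (Jan 16, 2007) before Szabo (Nov 1, 2004) before Adeyemi (Jan 1, 2004) before Harlow (Oct 6, 2000).
Full order: Nguyen, Amari, Okonkwo, Marchetti, Espinoza, Chaudhari, Kowalski, Szabo, Adeyemi, Harlow.

Nguyen, Amari, Okonkwo, Marchetti, Espinoza, Chaudhari, Kowalski, Szabo, Adeyemi, Harlow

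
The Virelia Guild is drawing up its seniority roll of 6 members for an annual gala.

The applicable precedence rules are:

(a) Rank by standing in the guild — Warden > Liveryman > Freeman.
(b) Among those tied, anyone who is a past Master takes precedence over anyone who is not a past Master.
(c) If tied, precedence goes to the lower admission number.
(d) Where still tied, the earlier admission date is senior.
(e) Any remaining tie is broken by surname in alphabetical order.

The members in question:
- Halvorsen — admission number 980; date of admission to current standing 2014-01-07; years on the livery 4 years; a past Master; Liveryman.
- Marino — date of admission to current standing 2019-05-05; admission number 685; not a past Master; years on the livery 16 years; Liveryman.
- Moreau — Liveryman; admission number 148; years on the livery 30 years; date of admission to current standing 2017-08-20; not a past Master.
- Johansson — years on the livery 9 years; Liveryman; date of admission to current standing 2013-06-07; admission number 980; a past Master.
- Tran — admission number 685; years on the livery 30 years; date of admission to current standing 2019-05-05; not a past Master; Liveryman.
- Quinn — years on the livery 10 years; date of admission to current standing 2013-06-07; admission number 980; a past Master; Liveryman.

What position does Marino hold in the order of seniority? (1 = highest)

5

By standing in the guild: Johansson, Quinn, Halvorsen, Moreau, Marino and Tran (Liveryman).
Among Johansson, Quinn, Halvorsen, Moreau, Marino and Tran, a past Master before not a past Master: Johansson, Quinn and Halvorsen (a past Master) before Moreau, Marino and Tran (not a past Master).
Johansson, Quinn and Halvorsen all have admission number 980, so the next rule applies.
Among Johansson, Quinn and Halvorsen, by date of admission to current standing (earlier first): Johansson and Quinn (2013-06-07) before Halvorsen (2014-01-07).
Among Johansson and Quinn, alphabetically by surname: Johansson before Quinn.
Among Moreau, Marino and Tran, by admission number (lower first): Moreau (148) before Marino and Tran (685).
Marino and Tran both have date of admission to current standing 2019-05-05, so the next rule applies.
Among Marino and Tran, alphabetically by surname: Marino before Tran.
Order: Johansson, Quinn, Halvorsen, Moreau, Marino, Tran. So position 5.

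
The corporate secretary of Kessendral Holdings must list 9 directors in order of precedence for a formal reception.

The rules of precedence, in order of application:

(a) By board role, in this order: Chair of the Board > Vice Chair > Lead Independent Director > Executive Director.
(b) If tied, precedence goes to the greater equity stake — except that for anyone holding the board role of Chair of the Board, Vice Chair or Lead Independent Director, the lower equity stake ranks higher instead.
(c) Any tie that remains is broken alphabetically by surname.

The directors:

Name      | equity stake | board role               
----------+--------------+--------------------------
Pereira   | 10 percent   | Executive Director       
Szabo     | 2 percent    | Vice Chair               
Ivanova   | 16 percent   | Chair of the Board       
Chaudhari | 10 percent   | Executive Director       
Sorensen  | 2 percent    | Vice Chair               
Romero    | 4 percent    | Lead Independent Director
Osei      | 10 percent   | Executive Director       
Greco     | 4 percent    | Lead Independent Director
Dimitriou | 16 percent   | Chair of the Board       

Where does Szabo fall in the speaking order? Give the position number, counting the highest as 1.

By board role: Dimitriou and Ivanova (Chair of the Board); then Sorensen and Szabo (Vice Chair); then Greco and Romero (Lead Independent Director); then Chaudhari, Osei and Pereira (Executive Director).
Dimitriou and Ivanova both have equity stake 16 percent, so the next rule applies.
Among Dimitriou and Ivanova, alphabetically by surname: Dimitriou before Ivanova.
Sorensen and Szabo both have equity stake 2 percent, so the next rule applies.
Among Sorensen and Szabo, alphabetically by surname: Sorensen before Szabo.
Greco and Romero both have equity stake 4 percent, so the next rule applies.
Among Greco and Romero, alphabetically by surname: Greco before Romero.
Chaudhari, Osei and Pereira all have equity stake 10 percent, so the next rule applies.
Among Chaudhari, Osei and Pereira, alphabetically by surname: Chaudhari before Osei before Pereira.
Order: Dimitriou, Ivanova, Sorensen, Szabo, Greco, Romero, Chaudhari, Osei, Pereira. So position 4.

4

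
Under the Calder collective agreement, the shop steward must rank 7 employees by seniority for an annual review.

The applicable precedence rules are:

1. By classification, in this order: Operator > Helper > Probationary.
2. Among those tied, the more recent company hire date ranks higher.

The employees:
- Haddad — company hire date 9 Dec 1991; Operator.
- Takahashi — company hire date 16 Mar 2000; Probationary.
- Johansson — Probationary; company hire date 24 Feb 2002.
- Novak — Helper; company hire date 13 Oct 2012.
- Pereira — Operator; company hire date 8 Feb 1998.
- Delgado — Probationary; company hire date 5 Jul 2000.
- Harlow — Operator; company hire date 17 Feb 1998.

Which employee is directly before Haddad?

Pereira

By classification: Harlow, Pereira and Haddad (Operator); then Novak (Helper); then Johansson, Delgado and Takahashi (Probationary).
Among Harlow, Pereira and Haddad, by company hire date (later first): Harlow (17 Feb 1998) before Pereira (8 Feb 1998) before Haddad (9 Dec 1991).
Among Johansson, Delgado and Takahashi, by company hire date (later first): Johansson (24 Feb 2002) before Delgado (5 Jul 2000) before Takahashi (16 Mar 2000).
Order: Harlow, Pereira, Haddad, Novak, Johansson, Delgado, Takahashi.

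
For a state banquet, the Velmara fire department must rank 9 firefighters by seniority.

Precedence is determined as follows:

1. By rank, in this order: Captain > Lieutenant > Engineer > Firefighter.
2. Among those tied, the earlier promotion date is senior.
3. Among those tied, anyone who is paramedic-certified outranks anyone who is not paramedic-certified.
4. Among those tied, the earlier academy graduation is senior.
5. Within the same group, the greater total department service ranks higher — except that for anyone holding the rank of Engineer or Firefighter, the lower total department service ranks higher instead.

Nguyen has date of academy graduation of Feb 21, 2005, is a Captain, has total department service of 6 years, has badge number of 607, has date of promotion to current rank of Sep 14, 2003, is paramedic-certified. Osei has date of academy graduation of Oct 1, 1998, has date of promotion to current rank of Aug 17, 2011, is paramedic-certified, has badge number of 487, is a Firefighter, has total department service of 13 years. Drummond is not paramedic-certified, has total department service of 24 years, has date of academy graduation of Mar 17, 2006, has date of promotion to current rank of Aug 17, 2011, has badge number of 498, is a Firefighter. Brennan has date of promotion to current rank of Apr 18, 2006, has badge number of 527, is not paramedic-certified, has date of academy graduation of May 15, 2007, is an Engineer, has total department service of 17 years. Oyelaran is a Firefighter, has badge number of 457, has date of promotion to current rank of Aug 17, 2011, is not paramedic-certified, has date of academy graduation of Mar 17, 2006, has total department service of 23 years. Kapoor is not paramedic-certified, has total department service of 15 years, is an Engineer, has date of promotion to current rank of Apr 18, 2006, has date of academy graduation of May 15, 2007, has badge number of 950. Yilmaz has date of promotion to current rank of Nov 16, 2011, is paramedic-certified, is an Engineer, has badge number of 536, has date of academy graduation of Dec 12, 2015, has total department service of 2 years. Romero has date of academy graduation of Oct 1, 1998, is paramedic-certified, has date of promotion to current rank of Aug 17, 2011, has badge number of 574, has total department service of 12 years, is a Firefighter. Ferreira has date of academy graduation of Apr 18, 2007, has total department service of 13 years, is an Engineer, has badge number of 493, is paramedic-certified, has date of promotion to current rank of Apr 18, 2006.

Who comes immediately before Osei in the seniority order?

By rank: Nguyen (Captain); then Ferreira, Kapoor, Brennan and Yilmaz (Engineer); then Romero, Osei, Oyelaran and Drummond (Firefighter).
Among Ferreira, Kapoor, Brennan and Yilmaz, by date of promotion to current rank (earlier first): Ferreira, Kapoor and Brennan (Apr 18, 2006) before Yilmaz (Nov 16, 2011).
Among Ferreira, Kapoor and Brennan, paramedic-certified before not paramedic-certified: Ferreira (paramedic-certified) before Kapoor and Brennan (not paramedic-certified).
Kapoor and Brennan both have date of academy graduation May 15, 2007, so the next rule applies.
Among Kapoor and Brennan, by total department service (lower first) (reversed rule for this group): Kapoor (15 years) before Brennan (17 years).
Romero, Osei, Oyelaran and Drummond all have date of promotion to current rank Aug 17, 2011, so the next rule applies.
Among Romero, Osei, Oyelaran and Drummond, paramedic-certified before not paramedic-certified: Romero and Osei (paramedic-certified) before Oyelaran and Drummond (not paramedic-certified).
Romero and Osei both have date of academy graduation Oct 1, 1998, so the next rule applies.
Among Romero and Osei, by total department service (lower first) (reversed rule for this group): Romero (12 years) before Osei (13 years).
Oyelaran and Drummond both have date of academy graduation Mar 17, 2006, so the next rule applies.
Among Oyelaran and Drummond, by total department service (lower first) (reversed rule for this group): Oyelaran (23 years) before Drummond (24 years).
Order: Nguyen, Ferreira, Kapoor, Brennan, Yilmaz, Romero, Osei, Oyelaran, Drummond.

Romero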